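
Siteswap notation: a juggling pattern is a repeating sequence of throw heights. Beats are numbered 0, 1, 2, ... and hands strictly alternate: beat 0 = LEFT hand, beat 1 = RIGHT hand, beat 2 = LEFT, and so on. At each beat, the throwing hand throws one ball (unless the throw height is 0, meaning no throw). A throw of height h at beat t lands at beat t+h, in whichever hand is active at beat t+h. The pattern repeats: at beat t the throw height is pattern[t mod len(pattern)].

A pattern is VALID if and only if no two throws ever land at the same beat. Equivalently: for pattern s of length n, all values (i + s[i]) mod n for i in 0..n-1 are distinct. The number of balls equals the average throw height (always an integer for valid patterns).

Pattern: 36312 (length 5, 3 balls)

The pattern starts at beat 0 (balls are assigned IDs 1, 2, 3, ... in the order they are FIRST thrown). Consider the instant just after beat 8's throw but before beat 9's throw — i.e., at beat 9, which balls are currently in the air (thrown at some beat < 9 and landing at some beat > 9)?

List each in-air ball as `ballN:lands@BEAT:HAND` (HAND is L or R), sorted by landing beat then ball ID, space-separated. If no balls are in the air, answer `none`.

Beat 0 (L): throw ball1 h=3 -> lands@3:R; in-air after throw: [b1@3:R]
Beat 1 (R): throw ball2 h=6 -> lands@7:R; in-air after throw: [b1@3:R b2@7:R]
Beat 2 (L): throw ball3 h=3 -> lands@5:R; in-air after throw: [b1@3:R b3@5:R b2@7:R]
Beat 3 (R): throw ball1 h=1 -> lands@4:L; in-air after throw: [b1@4:L b3@5:R b2@7:R]
Beat 4 (L): throw ball1 h=2 -> lands@6:L; in-air after throw: [b3@5:R b1@6:L b2@7:R]
Beat 5 (R): throw ball3 h=3 -> lands@8:L; in-air after throw: [b1@6:L b2@7:R b3@8:L]
Beat 6 (L): throw ball1 h=6 -> lands@12:L; in-air after throw: [b2@7:R b3@8:L b1@12:L]
Beat 7 (R): throw ball2 h=3 -> lands@10:L; in-air after throw: [b3@8:L b2@10:L b1@12:L]
Beat 8 (L): throw ball3 h=1 -> lands@9:R; in-air after throw: [b3@9:R b2@10:L b1@12:L]
Beat 9 (R): throw ball3 h=2 -> lands@11:R; in-air after throw: [b2@10:L b3@11:R b1@12:L]

Answer: ball2:lands@10:L ball1:lands@12:L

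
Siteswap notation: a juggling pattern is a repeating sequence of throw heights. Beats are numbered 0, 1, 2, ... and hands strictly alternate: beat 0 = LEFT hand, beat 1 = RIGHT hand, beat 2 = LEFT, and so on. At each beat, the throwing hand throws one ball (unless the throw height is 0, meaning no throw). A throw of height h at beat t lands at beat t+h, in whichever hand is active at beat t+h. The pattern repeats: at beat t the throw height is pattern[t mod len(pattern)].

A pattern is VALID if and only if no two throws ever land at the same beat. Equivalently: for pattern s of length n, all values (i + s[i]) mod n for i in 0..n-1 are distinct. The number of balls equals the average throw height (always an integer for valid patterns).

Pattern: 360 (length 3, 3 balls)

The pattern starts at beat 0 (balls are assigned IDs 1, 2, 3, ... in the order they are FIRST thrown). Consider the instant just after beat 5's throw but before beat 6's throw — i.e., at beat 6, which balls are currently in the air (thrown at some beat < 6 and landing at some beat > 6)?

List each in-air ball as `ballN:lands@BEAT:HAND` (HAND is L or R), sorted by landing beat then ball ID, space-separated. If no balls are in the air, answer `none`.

Beat 0 (L): throw ball1 h=3 -> lands@3:R; in-air after throw: [b1@3:R]
Beat 1 (R): throw ball2 h=6 -> lands@7:R; in-air after throw: [b1@3:R b2@7:R]
Beat 3 (R): throw ball1 h=3 -> lands@6:L; in-air after throw: [b1@6:L b2@7:R]
Beat 4 (L): throw ball3 h=6 -> lands@10:L; in-air after throw: [b1@6:L b2@7:R b3@10:L]
Beat 6 (L): throw ball1 h=3 -> lands@9:R; in-air after throw: [b2@7:R b1@9:R b3@10:L]

Answer: ball2:lands@7:R ball3:lands@10:L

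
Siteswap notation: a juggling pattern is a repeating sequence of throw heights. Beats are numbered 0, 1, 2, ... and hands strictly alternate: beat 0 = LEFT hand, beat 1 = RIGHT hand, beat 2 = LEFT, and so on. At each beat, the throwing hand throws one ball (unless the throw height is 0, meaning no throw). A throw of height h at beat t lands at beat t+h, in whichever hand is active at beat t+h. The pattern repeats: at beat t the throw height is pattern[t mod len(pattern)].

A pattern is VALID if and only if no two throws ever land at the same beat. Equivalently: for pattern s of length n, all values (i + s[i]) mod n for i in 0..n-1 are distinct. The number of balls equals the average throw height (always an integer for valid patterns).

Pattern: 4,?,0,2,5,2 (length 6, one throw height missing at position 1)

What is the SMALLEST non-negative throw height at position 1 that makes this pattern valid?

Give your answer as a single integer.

Answer: 5

Derivation:
i=0: (0 + 4) mod 6 = 4
i=1: s[i]=? (unknown)
i=2: (2 + 0) mod 6 = 2
i=3: (3 + 2) mod 6 = 5
i=4: (4 + 5) mod 6 = 3
i=5: (5 + 2) mod 6 = 1
Known residues: [1, 2, 3, 4, 5]; need a permutation of 0..5, so missing residue r = 0
Need (1 + s) mod 6 = 0; smallest s = (0 - 1) mod 6 = 5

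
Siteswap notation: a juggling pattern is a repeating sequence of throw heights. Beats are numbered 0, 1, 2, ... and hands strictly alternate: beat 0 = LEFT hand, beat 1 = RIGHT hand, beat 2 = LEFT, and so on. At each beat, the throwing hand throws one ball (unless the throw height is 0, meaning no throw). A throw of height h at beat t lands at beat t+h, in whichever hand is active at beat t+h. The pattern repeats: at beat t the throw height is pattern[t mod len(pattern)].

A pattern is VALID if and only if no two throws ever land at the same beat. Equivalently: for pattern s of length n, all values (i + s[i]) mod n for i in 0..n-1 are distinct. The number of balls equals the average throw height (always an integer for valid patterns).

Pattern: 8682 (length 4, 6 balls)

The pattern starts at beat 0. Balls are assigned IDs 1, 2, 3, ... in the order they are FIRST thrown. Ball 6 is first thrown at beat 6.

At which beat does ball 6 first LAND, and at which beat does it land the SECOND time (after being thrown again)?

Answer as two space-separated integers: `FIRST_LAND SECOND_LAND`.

Answer: 14 22

Derivation:
Beat 0 (L): throw ball1 h=8 -> lands@8:L; in-air after throw: [b1@8:L]
Beat 1 (R): throw ball2 h=6 -> lands@7:R; in-air after throw: [b2@7:R b1@8:L]
Beat 2 (L): throw ball3 h=8 -> lands@10:L; in-air after throw: [b2@7:R b1@8:L b3@10:L]
Beat 3 (R): throw ball4 h=2 -> lands@5:R; in-air after throw: [b4@5:R b2@7:R b1@8:L b3@10:L]
Beat 4 (L): throw ball5 h=8 -> lands@12:L; in-air after throw: [b4@5:R b2@7:R b1@8:L b3@10:L b5@12:L]
Beat 5 (R): throw ball4 h=6 -> lands@11:R; in-air after throw: [b2@7:R b1@8:L b3@10:L b4@11:R b5@12:L]
Beat 6 (L): throw ball6 h=8 -> lands@14:L; in-air after throw: [b2@7:R b1@8:L b3@10:L b4@11:R b5@12:L b6@14:L]
Beat 7 (R): throw ball2 h=2 -> lands@9:R; in-air after throw: [b1@8:L b2@9:R b3@10:L b4@11:R b5@12:L b6@14:L]
Beat 8 (L): throw ball1 h=8 -> lands@16:L; in-air after throw: [b2@9:R b3@10:L b4@11:R b5@12:L b6@14:L b1@16:L]
Beat 9 (R): throw ball2 h=6 -> lands@15:R; in-air after throw: [b3@10:L b4@11:R b5@12:L b6@14:L b2@15:R b1@16:L]
Beat 10 (L): throw ball3 h=8 -> lands@18:L; in-air after throw: [b4@11:R b5@12:L b6@14:L b2@15:R b1@16:L b3@18:L]
Beat 11 (R): throw ball4 h=2 -> lands@13:R; in-air after throw: [b5@12:L b4@13:R b6@14:L b2@15:R b1@16:L b3@18:L]
Beat 12 (L): throw ball5 h=8 -> lands@20:L; in-air after throw: [b4@13:R b6@14:L b2@15:R b1@16:L b3@18:L b5@20:L]
Beat 13 (R): throw ball4 h=6 -> lands@19:R; in-air after throw: [b6@14:L b2@15:R b1@16:L b3@18:L b4@19:R b5@20:L]
Beat 14 (L): throw ball6 h=8 -> lands@22:L; in-air after throw: [b2@15:R b1@16:L b3@18:L b4@19:R b5@20:L b6@22:L]
Ball 6: thrown@6 h=8 -> first land @14; rethrown@14 h=8 -> second land @22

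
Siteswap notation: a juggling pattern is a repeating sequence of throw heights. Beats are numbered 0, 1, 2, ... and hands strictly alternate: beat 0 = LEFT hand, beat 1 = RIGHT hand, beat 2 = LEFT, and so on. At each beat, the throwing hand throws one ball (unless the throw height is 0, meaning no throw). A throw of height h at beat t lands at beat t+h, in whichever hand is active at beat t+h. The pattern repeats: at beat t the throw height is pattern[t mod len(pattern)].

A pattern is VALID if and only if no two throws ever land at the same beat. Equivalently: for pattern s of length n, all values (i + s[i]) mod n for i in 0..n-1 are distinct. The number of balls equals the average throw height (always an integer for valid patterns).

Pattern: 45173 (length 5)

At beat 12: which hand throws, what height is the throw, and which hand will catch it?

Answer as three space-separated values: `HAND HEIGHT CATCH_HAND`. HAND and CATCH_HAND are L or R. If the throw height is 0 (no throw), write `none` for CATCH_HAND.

Beat 12: 12 mod 2 = 0, so hand = L
Throw height = pattern[12 mod 5] = pattern[2] = 1
Lands at beat 12+1=13, 13 mod 2 = 1, so catch hand = R

Answer: L 1 R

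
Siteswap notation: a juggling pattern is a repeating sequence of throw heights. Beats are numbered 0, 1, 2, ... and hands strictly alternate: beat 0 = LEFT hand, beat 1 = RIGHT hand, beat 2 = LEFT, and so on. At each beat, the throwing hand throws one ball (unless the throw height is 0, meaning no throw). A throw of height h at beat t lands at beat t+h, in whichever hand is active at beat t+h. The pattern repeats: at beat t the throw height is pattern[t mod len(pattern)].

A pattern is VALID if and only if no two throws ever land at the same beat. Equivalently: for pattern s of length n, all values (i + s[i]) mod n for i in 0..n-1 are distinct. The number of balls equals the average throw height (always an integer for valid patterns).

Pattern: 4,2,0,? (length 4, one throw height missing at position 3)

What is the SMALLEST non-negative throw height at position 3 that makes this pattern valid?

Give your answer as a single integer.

Answer: 2

Derivation:
i=0: (0 + 4) mod 4 = 0
i=1: (1 + 2) mod 4 = 3
i=2: (2 + 0) mod 4 = 2
i=3: s[i]=? (unknown)
Known residues: [0, 2, 3]; need a permutation of 0..3, so missing residue r = 1
Need (3 + s) mod 4 = 1; smallest s = (1 - 3) mod 4 = 2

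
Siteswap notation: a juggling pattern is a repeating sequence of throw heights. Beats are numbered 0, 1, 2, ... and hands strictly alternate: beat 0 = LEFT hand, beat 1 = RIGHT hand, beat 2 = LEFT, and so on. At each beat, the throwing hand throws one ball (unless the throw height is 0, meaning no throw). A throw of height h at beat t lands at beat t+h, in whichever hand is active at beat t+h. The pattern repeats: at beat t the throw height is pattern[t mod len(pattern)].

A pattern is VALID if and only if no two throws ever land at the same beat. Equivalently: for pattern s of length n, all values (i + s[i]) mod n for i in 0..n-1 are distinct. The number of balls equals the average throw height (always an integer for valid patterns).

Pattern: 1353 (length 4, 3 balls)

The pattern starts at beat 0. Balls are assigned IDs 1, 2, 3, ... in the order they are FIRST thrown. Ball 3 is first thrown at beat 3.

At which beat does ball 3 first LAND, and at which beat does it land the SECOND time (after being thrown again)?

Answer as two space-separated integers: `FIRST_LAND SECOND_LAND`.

Answer: 6 11

Derivation:
Beat 0 (L): throw ball1 h=1 -> lands@1:R; in-air after throw: [b1@1:R]
Beat 1 (R): throw ball1 h=3 -> lands@4:L; in-air after throw: [b1@4:L]
Beat 2 (L): throw ball2 h=5 -> lands@7:R; in-air after throw: [b1@4:L b2@7:R]
Beat 3 (R): throw ball3 h=3 -> lands@6:L; in-air after throw: [b1@4:L b3@6:L b2@7:R]
Beat 4 (L): throw ball1 h=1 -> lands@5:R; in-air after throw: [b1@5:R b3@6:L b2@7:R]
Beat 5 (R): throw ball1 h=3 -> lands@8:L; in-air after throw: [b3@6:L b2@7:R b1@8:L]
Beat 6 (L): throw ball3 h=5 -> lands@11:R; in-air after throw: [b2@7:R b1@8:L b3@11:R]
Beat 7 (R): throw ball2 h=3 -> lands@10:L; in-air after throw: [b1@8:L b2@10:L b3@11:R]
Beat 8 (L): throw ball1 h=1 -> lands@9:R; in-air after throw: [b1@9:R b2@10:L b3@11:R]
Beat 9 (R): throw ball1 h=3 -> lands@12:L; in-air after throw: [b2@10:L b3@11:R b1@12:L]
Beat 10 (L): throw ball2 h=5 -> lands@15:R; in-air after throw: [b3@11:R b1@12:L b2@15:R]
Beat 11 (R): throw ball3 h=3 -> lands@14:L; in-air after throw: [b1@12:L b3@14:L b2@15:R]
Ball 3: thrown@3 h=3 -> first land @6; rethrown@6 h=5 -> second land @11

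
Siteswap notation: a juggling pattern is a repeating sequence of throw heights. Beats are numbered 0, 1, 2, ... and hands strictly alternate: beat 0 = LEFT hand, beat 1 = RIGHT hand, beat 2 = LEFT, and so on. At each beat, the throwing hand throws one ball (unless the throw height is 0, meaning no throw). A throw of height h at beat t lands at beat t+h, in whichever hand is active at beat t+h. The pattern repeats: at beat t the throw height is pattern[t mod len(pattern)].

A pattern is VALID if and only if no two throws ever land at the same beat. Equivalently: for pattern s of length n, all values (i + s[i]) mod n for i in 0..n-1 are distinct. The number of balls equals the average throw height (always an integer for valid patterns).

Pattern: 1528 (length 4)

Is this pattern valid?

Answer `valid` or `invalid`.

i=0: (i + s[i]) mod n = (0 + 1) mod 4 = 1
i=1: (i + s[i]) mod n = (1 + 5) mod 4 = 2
i=2: (i + s[i]) mod n = (2 + 2) mod 4 = 0
i=3: (i + s[i]) mod n = (3 + 8) mod 4 = 3
Residues: [1, 2, 0, 3], distinct: True

Answer: valid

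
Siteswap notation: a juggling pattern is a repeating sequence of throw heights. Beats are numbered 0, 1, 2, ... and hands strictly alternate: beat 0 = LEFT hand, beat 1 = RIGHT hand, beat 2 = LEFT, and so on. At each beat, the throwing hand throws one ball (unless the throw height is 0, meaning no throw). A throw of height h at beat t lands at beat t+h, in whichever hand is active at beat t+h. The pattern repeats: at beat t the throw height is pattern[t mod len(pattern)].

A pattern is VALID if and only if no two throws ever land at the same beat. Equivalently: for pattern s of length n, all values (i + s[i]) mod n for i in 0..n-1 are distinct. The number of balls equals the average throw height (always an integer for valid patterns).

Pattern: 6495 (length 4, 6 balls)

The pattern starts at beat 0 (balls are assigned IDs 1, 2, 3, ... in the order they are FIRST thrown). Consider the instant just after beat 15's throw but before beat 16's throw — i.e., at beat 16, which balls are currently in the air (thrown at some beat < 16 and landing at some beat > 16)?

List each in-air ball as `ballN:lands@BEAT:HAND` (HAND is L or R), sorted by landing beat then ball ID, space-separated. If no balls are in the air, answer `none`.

Beat 0 (L): throw ball1 h=6 -> lands@6:L; in-air after throw: [b1@6:L]
Beat 1 (R): throw ball2 h=4 -> lands@5:R; in-air after throw: [b2@5:R b1@6:L]
Beat 2 (L): throw ball3 h=9 -> lands@11:R; in-air after throw: [b2@5:R b1@6:L b3@11:R]
Beat 3 (R): throw ball4 h=5 -> lands@8:L; in-air after throw: [b2@5:R b1@6:L b4@8:L b3@11:R]
Beat 4 (L): throw ball5 h=6 -> lands@10:L; in-air after throw: [b2@5:R b1@6:L b4@8:L b5@10:L b3@11:R]
Beat 5 (R): throw ball2 h=4 -> lands@9:R; in-air after throw: [b1@6:L b4@8:L b2@9:R b5@10:L b3@11:R]
Beat 6 (L): throw ball1 h=9 -> lands@15:R; in-air after throw: [b4@8:L b2@9:R b5@10:L b3@11:R b1@15:R]
Beat 7 (R): throw ball6 h=5 -> lands@12:L; in-air after throw: [b4@8:L b2@9:R b5@10:L b3@11:R b6@12:L b1@15:R]
Beat 8 (L): throw ball4 h=6 -> lands@14:L; in-air after throw: [b2@9:R b5@10:L b3@11:R b6@12:L b4@14:L b1@15:R]
Beat 9 (R): throw ball2 h=4 -> lands@13:R; in-air after throw: [b5@10:L b3@11:R b6@12:L b2@13:R b4@14:L b1@15:R]
Beat 10 (L): throw ball5 h=9 -> lands@19:R; in-air after throw: [b3@11:R b6@12:L b2@13:R b4@14:L b1@15:R b5@19:R]
Beat 11 (R): throw ball3 h=5 -> lands@16:L; in-air after throw: [b6@12:L b2@13:R b4@14:L b1@15:R b3@16:L b5@19:R]
Beat 12 (L): throw ball6 h=6 -> lands@18:L; in-air after throw: [b2@13:R b4@14:L b1@15:R b3@16:L b6@18:L b5@19:R]
Beat 13 (R): throw ball2 h=4 -> lands@17:R; in-air after throw: [b4@14:L b1@15:R b3@16:L b2@17:R b6@18:L b5@19:R]
Beat 14 (L): throw ball4 h=9 -> lands@23:R; in-air after throw: [b1@15:R b3@16:L b2@17:R b6@18:L b5@19:R b4@23:R]
Beat 15 (R): throw ball1 h=5 -> lands@20:L; in-air after throw: [b3@16:L b2@17:R b6@18:L b5@19:R b1@20:L b4@23:R]
Beat 16 (L): throw ball3 h=6 -> lands@22:L; in-air after throw: [b2@17:R b6@18:L b5@19:R b1@20:L b3@22:L b4@23:R]

Answer: ball2:lands@17:R ball6:lands@18:L ball5:lands@19:R ball1:lands@20:L ball4:lands@23:R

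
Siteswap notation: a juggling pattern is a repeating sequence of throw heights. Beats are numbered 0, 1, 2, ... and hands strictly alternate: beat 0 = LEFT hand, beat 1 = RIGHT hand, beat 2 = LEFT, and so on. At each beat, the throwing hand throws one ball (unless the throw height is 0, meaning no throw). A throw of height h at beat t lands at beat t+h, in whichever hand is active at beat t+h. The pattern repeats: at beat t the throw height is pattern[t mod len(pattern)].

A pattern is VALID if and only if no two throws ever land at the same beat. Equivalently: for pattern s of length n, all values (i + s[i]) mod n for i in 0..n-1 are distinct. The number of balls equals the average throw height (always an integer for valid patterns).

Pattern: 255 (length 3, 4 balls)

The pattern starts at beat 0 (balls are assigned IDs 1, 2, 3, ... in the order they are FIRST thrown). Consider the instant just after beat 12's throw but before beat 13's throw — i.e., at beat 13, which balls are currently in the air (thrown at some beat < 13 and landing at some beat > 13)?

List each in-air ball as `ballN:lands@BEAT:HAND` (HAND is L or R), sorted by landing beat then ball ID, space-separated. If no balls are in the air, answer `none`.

Answer: ball1:lands@14:L ball3:lands@15:R ball4:lands@16:L

Derivation:
Beat 0 (L): throw ball1 h=2 -> lands@2:L; in-air after throw: [b1@2:L]
Beat 1 (R): throw ball2 h=5 -> lands@6:L; in-air after throw: [b1@2:L b2@6:L]
Beat 2 (L): throw ball1 h=5 -> lands@7:R; in-air after throw: [b2@6:L b1@7:R]
Beat 3 (R): throw ball3 h=2 -> lands@5:R; in-air after throw: [b3@5:R b2@6:L b1@7:R]
Beat 4 (L): throw ball4 h=5 -> lands@9:R; in-air after throw: [b3@5:R b2@6:L b1@7:R b4@9:R]
Beat 5 (R): throw ball3 h=5 -> lands@10:L; in-air after throw: [b2@6:L b1@7:R b4@9:R b3@10:L]
Beat 6 (L): throw ball2 h=2 -> lands@8:L; in-air after throw: [b1@7:R b2@8:L b4@9:R b3@10:L]
Beat 7 (R): throw ball1 h=5 -> lands@12:L; in-air after throw: [b2@8:L b4@9:R b3@10:L b1@12:L]
Beat 8 (L): throw ball2 h=5 -> lands@13:R; in-air after throw: [b4@9:R b3@10:L b1@12:L b2@13:R]
Beat 9 (R): throw ball4 h=2 -> lands@11:R; in-air after throw: [b3@10:L b4@11:R b1@12:L b2@13:R]
Beat 10 (L): throw ball3 h=5 -> lands@15:R; in-air after throw: [b4@11:R b1@12:L b2@13:R b3@15:R]
Beat 11 (R): throw ball4 h=5 -> lands@16:L; in-air after throw: [b1@12:L b2@13:R b3@15:R b4@16:L]
Beat 12 (L): throw ball1 h=2 -> lands@14:L; in-air after throw: [b2@13:R b1@14:L b3@15:R b4@16:L]
Beat 13 (R): throw ball2 h=5 -> lands@18:L; in-air after throw: [b1@14:L b3@15:R b4@16:L b2@18:L]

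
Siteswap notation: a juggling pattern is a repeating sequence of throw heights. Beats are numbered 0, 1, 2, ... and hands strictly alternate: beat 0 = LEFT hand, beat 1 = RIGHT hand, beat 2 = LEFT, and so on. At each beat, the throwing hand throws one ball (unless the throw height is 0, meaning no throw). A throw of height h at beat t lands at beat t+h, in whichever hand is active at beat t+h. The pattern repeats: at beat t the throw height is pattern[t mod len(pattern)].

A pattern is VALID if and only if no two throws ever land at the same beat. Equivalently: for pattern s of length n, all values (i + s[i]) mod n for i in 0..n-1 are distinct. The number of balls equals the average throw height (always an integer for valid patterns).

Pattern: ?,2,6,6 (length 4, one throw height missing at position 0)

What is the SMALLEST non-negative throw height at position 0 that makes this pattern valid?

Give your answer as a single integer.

Answer: 2

Derivation:
i=0: s[i]=? (unknown)
i=1: (1 + 2) mod 4 = 3
i=2: (2 + 6) mod 4 = 0
i=3: (3 + 6) mod 4 = 1
Known residues: [0, 1, 3]; need a permutation of 0..3, so missing residue r = 2
Need (0 + s) mod 4 = 2; smallest s = (2 - 0) mod 4 = 2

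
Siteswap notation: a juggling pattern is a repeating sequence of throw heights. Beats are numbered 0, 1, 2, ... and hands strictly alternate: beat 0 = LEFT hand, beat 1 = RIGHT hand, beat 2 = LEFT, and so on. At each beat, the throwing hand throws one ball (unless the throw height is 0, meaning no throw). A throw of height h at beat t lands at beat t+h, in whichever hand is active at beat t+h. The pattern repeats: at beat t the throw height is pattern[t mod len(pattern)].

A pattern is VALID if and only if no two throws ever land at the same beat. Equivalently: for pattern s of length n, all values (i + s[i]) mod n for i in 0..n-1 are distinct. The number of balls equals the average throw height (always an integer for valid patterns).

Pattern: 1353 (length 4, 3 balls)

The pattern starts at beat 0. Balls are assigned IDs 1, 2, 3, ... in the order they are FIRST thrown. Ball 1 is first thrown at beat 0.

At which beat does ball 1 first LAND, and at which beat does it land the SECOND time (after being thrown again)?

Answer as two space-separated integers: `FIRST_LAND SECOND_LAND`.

Beat 0 (L): throw ball1 h=1 -> lands@1:R; in-air after throw: [b1@1:R]
Beat 1 (R): throw ball1 h=3 -> lands@4:L; in-air after throw: [b1@4:L]
Beat 2 (L): throw ball2 h=5 -> lands@7:R; in-air after throw: [b1@4:L b2@7:R]
Beat 3 (R): throw ball3 h=3 -> lands@6:L; in-air after throw: [b1@4:L b3@6:L b2@7:R]
Beat 4 (L): throw ball1 h=1 -> lands@5:R; in-air after throw: [b1@5:R b3@6:L b2@7:R]
Ball 1: thrown@0 h=1 -> first land @1; rethrown@1 h=3 -> second land @4

Answer: 1 4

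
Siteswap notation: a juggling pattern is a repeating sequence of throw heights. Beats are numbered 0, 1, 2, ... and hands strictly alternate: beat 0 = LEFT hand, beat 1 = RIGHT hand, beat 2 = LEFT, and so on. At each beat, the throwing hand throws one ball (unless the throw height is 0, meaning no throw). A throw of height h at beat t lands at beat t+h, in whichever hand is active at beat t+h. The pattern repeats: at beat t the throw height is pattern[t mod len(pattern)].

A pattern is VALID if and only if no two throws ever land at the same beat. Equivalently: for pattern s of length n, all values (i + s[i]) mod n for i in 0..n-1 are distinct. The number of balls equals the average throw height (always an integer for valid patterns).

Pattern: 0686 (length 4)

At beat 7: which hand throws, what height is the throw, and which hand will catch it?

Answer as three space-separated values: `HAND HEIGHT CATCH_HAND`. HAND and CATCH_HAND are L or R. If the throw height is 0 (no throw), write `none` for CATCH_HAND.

Beat 7: 7 mod 2 = 1, so hand = R
Throw height = pattern[7 mod 4] = pattern[3] = 6
Lands at beat 7+6=13, 13 mod 2 = 1, so catch hand = R

Answer: R 6 R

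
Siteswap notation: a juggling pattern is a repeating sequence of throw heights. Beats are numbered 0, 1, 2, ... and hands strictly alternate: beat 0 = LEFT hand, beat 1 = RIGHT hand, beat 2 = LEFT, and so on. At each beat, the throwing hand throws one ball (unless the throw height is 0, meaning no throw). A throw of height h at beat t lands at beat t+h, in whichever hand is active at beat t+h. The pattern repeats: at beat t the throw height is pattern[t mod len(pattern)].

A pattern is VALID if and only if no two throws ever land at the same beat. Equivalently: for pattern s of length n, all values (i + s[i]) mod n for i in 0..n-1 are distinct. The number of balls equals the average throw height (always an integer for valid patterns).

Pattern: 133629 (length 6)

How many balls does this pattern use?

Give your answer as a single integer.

Answer: 4

Derivation:
Pattern = [1, 3, 3, 6, 2, 9], length n = 6
  position 0: throw height = 1, running sum = 1
  position 1: throw height = 3, running sum = 4
  position 2: throw height = 3, running sum = 7
  position 3: throw height = 6, running sum = 13
  position 4: throw height = 2, running sum = 15
  position 5: throw height = 9, running sum = 24
Total sum = 24; balls = sum / n = 24 / 6 = 4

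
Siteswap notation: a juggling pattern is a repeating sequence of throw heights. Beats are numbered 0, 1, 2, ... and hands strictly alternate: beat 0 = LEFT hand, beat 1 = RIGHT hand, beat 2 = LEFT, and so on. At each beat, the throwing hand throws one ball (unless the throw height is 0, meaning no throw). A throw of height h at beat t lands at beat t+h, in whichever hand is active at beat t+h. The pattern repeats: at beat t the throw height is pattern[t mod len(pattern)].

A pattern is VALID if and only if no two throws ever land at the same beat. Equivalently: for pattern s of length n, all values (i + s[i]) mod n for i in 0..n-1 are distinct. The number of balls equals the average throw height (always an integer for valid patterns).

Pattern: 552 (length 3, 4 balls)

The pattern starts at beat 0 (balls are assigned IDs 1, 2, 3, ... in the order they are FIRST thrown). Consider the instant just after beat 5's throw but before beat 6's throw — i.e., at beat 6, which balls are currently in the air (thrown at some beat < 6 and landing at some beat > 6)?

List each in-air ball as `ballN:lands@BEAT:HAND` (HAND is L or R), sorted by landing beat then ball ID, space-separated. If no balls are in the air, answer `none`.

Beat 0 (L): throw ball1 h=5 -> lands@5:R; in-air after throw: [b1@5:R]
Beat 1 (R): throw ball2 h=5 -> lands@6:L; in-air after throw: [b1@5:R b2@6:L]
Beat 2 (L): throw ball3 h=2 -> lands@4:L; in-air after throw: [b3@4:L b1@5:R b2@6:L]
Beat 3 (R): throw ball4 h=5 -> lands@8:L; in-air after throw: [b3@4:L b1@5:R b2@6:L b4@8:L]
Beat 4 (L): throw ball3 h=5 -> lands@9:R; in-air after throw: [b1@5:R b2@6:L b4@8:L b3@9:R]
Beat 5 (R): throw ball1 h=2 -> lands@7:R; in-air after throw: [b2@6:L b1@7:R b4@8:L b3@9:R]
Beat 6 (L): throw ball2 h=5 -> lands@11:R; in-air after throw: [b1@7:R b4@8:L b3@9:R b2@11:R]

Answer: ball1:lands@7:R ball4:lands@8:L ball3:lands@9:R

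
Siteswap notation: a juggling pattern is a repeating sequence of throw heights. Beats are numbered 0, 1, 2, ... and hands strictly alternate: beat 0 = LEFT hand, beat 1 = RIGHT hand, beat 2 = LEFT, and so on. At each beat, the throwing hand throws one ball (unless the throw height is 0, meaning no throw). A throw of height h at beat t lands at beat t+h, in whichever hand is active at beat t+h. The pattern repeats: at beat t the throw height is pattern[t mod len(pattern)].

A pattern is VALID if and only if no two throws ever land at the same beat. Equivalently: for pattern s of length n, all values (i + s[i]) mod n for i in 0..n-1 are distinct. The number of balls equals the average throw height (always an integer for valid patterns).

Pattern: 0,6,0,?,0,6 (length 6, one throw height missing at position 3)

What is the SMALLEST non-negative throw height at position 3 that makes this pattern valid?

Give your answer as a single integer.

Answer: 0

Derivation:
i=0: (0 + 0) mod 6 = 0
i=1: (1 + 6) mod 6 = 1
i=2: (2 + 0) mod 6 = 2
i=3: s[i]=? (unknown)
i=4: (4 + 0) mod 6 = 4
i=5: (5 + 6) mod 6 = 5
Known residues: [0, 1, 2, 4, 5]; need a permutation of 0..5, so missing residue r = 3
Need (3 + s) mod 6 = 3; smallest s = (3 - 3) mod 6 = 0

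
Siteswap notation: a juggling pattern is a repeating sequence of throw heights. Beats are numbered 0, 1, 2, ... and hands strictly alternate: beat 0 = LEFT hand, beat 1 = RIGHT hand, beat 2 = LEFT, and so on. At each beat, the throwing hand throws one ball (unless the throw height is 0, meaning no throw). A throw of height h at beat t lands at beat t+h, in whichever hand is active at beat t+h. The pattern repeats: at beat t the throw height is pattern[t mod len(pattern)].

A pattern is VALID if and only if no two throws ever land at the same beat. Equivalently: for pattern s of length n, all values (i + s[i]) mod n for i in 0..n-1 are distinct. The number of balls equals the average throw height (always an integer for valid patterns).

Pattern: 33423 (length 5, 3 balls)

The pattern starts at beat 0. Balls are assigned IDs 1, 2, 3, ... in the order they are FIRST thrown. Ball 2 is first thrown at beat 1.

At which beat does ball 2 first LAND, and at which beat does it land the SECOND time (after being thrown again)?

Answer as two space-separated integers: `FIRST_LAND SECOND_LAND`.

Beat 0 (L): throw ball1 h=3 -> lands@3:R; in-air after throw: [b1@3:R]
Beat 1 (R): throw ball2 h=3 -> lands@4:L; in-air after throw: [b1@3:R b2@4:L]
Beat 2 (L): throw ball3 h=4 -> lands@6:L; in-air after throw: [b1@3:R b2@4:L b3@6:L]
Beat 3 (R): throw ball1 h=2 -> lands@5:R; in-air after throw: [b2@4:L b1@5:R b3@6:L]
Beat 4 (L): throw ball2 h=3 -> lands@7:R; in-air after throw: [b1@5:R b3@6:L b2@7:R]
Beat 5 (R): throw ball1 h=3 -> lands@8:L; in-air after throw: [b3@6:L b2@7:R b1@8:L]
Beat 6 (L): throw ball3 h=3 -> lands@9:R; in-air after throw: [b2@7:R b1@8:L b3@9:R]
Beat 7 (R): throw ball2 h=4 -> lands@11:R; in-air after throw: [b1@8:L b3@9:R b2@11:R]
Ball 2: thrown@1 h=3 -> first land @4; rethrown@4 h=3 -> second land @7

Answer: 4 7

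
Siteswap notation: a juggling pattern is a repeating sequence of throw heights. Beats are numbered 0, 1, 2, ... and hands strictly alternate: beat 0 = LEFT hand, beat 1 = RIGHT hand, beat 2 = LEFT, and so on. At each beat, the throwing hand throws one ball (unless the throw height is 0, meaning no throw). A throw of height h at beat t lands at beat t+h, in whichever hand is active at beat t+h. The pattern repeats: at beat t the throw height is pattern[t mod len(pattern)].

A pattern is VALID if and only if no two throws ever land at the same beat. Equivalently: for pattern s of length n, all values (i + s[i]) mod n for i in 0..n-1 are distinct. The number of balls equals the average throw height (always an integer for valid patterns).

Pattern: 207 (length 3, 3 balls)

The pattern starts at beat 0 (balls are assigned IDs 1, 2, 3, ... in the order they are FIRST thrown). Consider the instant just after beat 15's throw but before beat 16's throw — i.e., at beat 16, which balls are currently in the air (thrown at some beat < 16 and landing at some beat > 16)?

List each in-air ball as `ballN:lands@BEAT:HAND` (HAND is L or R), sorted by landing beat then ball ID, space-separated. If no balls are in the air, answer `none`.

Answer: ball3:lands@17:R ball1:lands@18:L ball2:lands@21:R

Derivation:
Beat 0 (L): throw ball1 h=2 -> lands@2:L; in-air after throw: [b1@2:L]
Beat 2 (L): throw ball1 h=7 -> lands@9:R; in-air after throw: [b1@9:R]
Beat 3 (R): throw ball2 h=2 -> lands@5:R; in-air after throw: [b2@5:R b1@9:R]
Beat 5 (R): throw ball2 h=7 -> lands@12:L; in-air after throw: [b1@9:R b2@12:L]
Beat 6 (L): throw ball3 h=2 -> lands@8:L; in-air after throw: [b3@8:L b1@9:R b2@12:L]
Beat 8 (L): throw ball3 h=7 -> lands@15:R; in-air after throw: [b1@9:R b2@12:L b3@15:R]
Beat 9 (R): throw ball1 h=2 -> lands@11:R; in-air after throw: [b1@11:R b2@12:L b3@15:R]
Beat 11 (R): throw ball1 h=7 -> lands@18:L; in-air after throw: [b2@12:L b3@15:R b1@18:L]
Beat 12 (L): throw ball2 h=2 -> lands@14:L; in-air after throw: [b2@14:L b3@15:R b1@18:L]
Beat 14 (L): throw ball2 h=7 -> lands@21:R; in-air after throw: [b3@15:R b1@18:L b2@21:R]
Beat 15 (R): throw ball3 h=2 -> lands@17:R; in-air after throw: [b3@17:R b1@18:L b2@21:R]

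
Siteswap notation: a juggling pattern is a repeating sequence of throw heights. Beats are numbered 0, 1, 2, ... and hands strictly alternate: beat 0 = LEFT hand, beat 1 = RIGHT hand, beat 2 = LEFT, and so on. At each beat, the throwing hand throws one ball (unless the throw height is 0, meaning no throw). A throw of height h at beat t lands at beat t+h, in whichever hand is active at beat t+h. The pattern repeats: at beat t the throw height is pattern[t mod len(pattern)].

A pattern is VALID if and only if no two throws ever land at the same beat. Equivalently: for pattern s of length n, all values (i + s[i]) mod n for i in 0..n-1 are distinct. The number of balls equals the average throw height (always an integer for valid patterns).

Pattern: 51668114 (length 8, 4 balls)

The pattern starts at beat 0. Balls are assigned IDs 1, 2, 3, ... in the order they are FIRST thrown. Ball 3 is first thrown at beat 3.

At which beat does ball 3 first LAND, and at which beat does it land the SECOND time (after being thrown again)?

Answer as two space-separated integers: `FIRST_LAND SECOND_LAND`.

Answer: 9 10

Derivation:
Beat 0 (L): throw ball1 h=5 -> lands@5:R; in-air after throw: [b1@5:R]
Beat 1 (R): throw ball2 h=1 -> lands@2:L; in-air after throw: [b2@2:L b1@5:R]
Beat 2 (L): throw ball2 h=6 -> lands@8:L; in-air after throw: [b1@5:R b2@8:L]
Beat 3 (R): throw ball3 h=6 -> lands@9:R; in-air after throw: [b1@5:R b2@8:L b3@9:R]
Beat 4 (L): throw ball4 h=8 -> lands@12:L; in-air after throw: [b1@5:R b2@8:L b3@9:R b4@12:L]
Beat 5 (R): throw ball1 h=1 -> lands@6:L; in-air after throw: [b1@6:L b2@8:L b3@9:R b4@12:L]
Beat 6 (L): throw ball1 h=1 -> lands@7:R; in-air after throw: [b1@7:R b2@8:L b3@9:R b4@12:L]
Beat 7 (R): throw ball1 h=4 -> lands@11:R; in-air after throw: [b2@8:L b3@9:R b1@11:R b4@12:L]
Beat 8 (L): throw ball2 h=5 -> lands@13:R; in-air after throw: [b3@9:R b1@11:R b4@12:L b2@13:R]
Beat 9 (R): throw ball3 h=1 -> lands@10:L; in-air after throw: [b3@10:L b1@11:R b4@12:L b2@13:R]
Beat 10 (L): throw ball3 h=6 -> lands@16:L; in-air after throw: [b1@11:R b4@12:L b2@13:R b3@16:L]
Ball 3: thrown@3 h=6 -> first land @9; rethrown@9 h=1 -> second land @10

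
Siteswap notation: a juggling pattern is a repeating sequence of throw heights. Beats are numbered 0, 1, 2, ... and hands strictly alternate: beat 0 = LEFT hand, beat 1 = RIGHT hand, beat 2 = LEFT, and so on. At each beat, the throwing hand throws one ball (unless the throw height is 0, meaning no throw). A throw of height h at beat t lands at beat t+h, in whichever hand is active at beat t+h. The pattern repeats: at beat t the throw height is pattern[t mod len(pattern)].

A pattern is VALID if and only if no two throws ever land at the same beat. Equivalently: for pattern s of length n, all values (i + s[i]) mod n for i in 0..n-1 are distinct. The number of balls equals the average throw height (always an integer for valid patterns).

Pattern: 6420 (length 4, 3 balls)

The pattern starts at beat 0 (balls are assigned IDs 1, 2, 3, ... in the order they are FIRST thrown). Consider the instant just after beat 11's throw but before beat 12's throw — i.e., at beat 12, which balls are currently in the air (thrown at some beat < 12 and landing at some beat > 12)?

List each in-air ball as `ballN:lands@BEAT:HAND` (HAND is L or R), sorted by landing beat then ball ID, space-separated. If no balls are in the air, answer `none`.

Beat 0 (L): throw ball1 h=6 -> lands@6:L; in-air after throw: [b1@6:L]
Beat 1 (R): throw ball2 h=4 -> lands@5:R; in-air after throw: [b2@5:R b1@6:L]
Beat 2 (L): throw ball3 h=2 -> lands@4:L; in-air after throw: [b3@4:L b2@5:R b1@6:L]
Beat 4 (L): throw ball3 h=6 -> lands@10:L; in-air after throw: [b2@5:R b1@6:L b3@10:L]
Beat 5 (R): throw ball2 h=4 -> lands@9:R; in-air after throw: [b1@6:L b2@9:R b3@10:L]
Beat 6 (L): throw ball1 h=2 -> lands@8:L; in-air after throw: [b1@8:L b2@9:R b3@10:L]
Beat 8 (L): throw ball1 h=6 -> lands@14:L; in-air after throw: [b2@9:R b3@10:L b1@14:L]
Beat 9 (R): throw ball2 h=4 -> lands@13:R; in-air after throw: [b3@10:L b2@13:R b1@14:L]
Beat 10 (L): throw ball3 h=2 -> lands@12:L; in-air after throw: [b3@12:L b2@13:R b1@14:L]
Beat 12 (L): throw ball3 h=6 -> lands@18:L; in-air after throw: [b2@13:R b1@14:L b3@18:L]

Answer: ball2:lands@13:R ball1:lands@14:L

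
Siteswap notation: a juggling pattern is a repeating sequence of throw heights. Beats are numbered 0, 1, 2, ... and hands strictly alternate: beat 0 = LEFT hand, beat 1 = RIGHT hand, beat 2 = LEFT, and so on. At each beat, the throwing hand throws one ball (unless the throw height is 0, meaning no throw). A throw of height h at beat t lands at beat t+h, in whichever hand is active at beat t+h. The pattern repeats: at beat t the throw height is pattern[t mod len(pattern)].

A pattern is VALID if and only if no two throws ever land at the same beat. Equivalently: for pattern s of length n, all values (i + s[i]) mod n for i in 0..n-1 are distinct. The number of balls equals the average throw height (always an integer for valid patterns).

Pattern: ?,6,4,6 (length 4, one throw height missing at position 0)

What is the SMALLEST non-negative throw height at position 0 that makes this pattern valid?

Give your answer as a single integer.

i=0: s[i]=? (unknown)
i=1: (1 + 6) mod 4 = 3
i=2: (2 + 4) mod 4 = 2
i=3: (3 + 6) mod 4 = 1
Known residues: [1, 2, 3]; need a permutation of 0..3, so missing residue r = 0
Need (0 + s) mod 4 = 0; smallest s = (0 - 0) mod 4 = 0

Answer: 0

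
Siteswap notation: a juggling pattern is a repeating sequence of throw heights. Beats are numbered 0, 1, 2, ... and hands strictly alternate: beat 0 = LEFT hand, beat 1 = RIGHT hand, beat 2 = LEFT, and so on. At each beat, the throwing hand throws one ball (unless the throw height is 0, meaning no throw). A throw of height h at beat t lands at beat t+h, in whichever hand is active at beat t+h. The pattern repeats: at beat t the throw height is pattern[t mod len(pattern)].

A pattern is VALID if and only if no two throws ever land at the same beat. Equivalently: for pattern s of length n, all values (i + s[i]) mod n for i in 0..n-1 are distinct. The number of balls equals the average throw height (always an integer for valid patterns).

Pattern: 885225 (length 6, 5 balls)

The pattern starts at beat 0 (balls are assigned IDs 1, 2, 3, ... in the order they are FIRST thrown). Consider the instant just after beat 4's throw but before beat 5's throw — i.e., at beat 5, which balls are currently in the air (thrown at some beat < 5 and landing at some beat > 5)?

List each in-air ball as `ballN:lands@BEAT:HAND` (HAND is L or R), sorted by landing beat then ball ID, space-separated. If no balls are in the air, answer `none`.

Beat 0 (L): throw ball1 h=8 -> lands@8:L; in-air after throw: [b1@8:L]
Beat 1 (R): throw ball2 h=8 -> lands@9:R; in-air after throw: [b1@8:L b2@9:R]
Beat 2 (L): throw ball3 h=5 -> lands@7:R; in-air after throw: [b3@7:R b1@8:L b2@9:R]
Beat 3 (R): throw ball4 h=2 -> lands@5:R; in-air after throw: [b4@5:R b3@7:R b1@8:L b2@9:R]
Beat 4 (L): throw ball5 h=2 -> lands@6:L; in-air after throw: [b4@5:R b5@6:L b3@7:R b1@8:L b2@9:R]
Beat 5 (R): throw ball4 h=5 -> lands@10:L; in-air after throw: [b5@6:L b3@7:R b1@8:L b2@9:R b4@10:L]

Answer: ball5:lands@6:L ball3:lands@7:R ball1:lands@8:L ball2:lands@9:R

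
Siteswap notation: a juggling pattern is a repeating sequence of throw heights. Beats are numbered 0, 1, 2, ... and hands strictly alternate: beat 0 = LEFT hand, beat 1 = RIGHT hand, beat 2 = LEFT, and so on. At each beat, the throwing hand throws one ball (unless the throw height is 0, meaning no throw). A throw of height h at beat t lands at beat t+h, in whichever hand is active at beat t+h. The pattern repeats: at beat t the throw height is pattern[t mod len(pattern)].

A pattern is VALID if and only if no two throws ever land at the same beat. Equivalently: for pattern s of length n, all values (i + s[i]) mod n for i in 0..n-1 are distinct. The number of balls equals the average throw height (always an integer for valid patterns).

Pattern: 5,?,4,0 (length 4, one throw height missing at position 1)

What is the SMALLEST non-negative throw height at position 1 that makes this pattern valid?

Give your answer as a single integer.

i=0: (0 + 5) mod 4 = 1
i=1: s[i]=? (unknown)
i=2: (2 + 4) mod 4 = 2
i=3: (3 + 0) mod 4 = 3
Known residues: [1, 2, 3]; need a permutation of 0..3, so missing residue r = 0
Need (1 + s) mod 4 = 0; smallest s = (0 - 1) mod 4 = 3

Answer: 3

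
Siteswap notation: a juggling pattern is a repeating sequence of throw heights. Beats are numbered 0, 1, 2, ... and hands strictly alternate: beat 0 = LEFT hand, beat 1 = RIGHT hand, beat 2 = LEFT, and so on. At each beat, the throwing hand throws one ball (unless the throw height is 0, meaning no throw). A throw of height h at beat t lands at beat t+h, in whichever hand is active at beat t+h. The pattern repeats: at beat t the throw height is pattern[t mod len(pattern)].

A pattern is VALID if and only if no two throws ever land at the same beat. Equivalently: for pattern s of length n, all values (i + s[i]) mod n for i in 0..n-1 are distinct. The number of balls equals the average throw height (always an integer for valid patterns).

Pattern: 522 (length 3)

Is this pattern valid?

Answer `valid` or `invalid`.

Answer: valid

Derivation:
i=0: (i + s[i]) mod n = (0 + 5) mod 3 = 2
i=1: (i + s[i]) mod n = (1 + 2) mod 3 = 0
i=2: (i + s[i]) mod n = (2 + 2) mod 3 = 1
Residues: [2, 0, 1], distinct: True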